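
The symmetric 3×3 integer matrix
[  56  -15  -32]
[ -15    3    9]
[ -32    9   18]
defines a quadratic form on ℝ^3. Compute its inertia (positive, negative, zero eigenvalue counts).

Answer: (1, 2, 0)

Derivation:
step 0: pivot 56 → sign +
step 1: pivot -57/56 → sign −
step 2: pivot -2/19 → sign −
signature = (1, 2, 0)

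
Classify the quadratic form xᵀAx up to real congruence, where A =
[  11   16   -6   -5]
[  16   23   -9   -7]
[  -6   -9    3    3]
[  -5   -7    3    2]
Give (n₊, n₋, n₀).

step 0: pivot 11 → sign +
step 1: pivot -3/11 → sign −
step 2: row/col 2 already zero → sign 0
step 3: row/col 3 already zero → sign 0
signature = (1, 1, 2)

Answer: (1, 1, 2)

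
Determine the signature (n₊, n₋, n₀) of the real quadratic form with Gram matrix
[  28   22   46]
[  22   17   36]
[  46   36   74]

step 0: pivot 28 → sign +
step 1: pivot -2/7 → sign −
step 2: pivot -3/2 → sign −
signature = (1, 2, 0)

Answer: (1, 2, 0)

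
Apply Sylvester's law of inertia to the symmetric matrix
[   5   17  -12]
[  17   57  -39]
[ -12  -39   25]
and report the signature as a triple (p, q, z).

Answer: (2, 1, 0)

Derivation:
step 0: pivot 5 → sign +
step 1: pivot -4/5 → sign −
step 2: pivot 1/4 → sign +
signature = (2, 1, 0)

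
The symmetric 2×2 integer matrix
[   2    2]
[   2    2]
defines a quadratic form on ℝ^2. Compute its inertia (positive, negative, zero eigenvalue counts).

step 0: pivot 2 → sign +
step 1: row/col 1 already zero → sign 0
signature = (1, 0, 1)

Answer: (1, 0, 1)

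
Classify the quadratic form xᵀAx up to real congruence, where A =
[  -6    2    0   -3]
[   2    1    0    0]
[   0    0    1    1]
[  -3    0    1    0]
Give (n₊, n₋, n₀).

Answer: (2, 2, 0)

Derivation:
step 0: pivot -6 → sign −
step 1: pivot 5/3 → sign +
step 2: pivot 1 → sign +
step 3: pivot -1/10 → sign −
signature = (2, 2, 0)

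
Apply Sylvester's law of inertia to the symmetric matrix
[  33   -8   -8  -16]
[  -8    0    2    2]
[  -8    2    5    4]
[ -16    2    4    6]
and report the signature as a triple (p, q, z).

step 0: pivot 33 → sign +
step 1: pivot -64/33 → sign −
step 2: pivot 49/16 → sign +
step 3: pivot 3/49 → sign +
signature = (3, 1, 0)

Answer: (3, 1, 0)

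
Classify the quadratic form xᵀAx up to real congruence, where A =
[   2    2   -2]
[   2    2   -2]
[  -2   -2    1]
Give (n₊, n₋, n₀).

Answer: (1, 1, 1)

Derivation:
step 0: pivot 2 → sign +
step 1: pivot -1 → sign −
step 2: row/col 2 already zero → sign 0
signature = (1, 1, 1)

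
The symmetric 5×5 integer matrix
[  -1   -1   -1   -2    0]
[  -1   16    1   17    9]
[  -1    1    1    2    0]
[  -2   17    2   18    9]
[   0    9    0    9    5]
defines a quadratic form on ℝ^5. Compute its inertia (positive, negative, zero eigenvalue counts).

step 0: pivot -1 → sign −
step 1: pivot 17 → sign +
step 2: pivot 30/17 → sign +
step 3: pivot -1 → sign −
step 4: pivot -2/5 → sign −
signature = (2, 3, 0)

Answer: (2, 3, 0)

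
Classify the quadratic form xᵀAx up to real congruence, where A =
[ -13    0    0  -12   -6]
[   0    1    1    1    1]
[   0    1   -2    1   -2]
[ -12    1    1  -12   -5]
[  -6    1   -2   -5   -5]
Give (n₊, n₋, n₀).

Answer: (1, 4, 0)

Derivation:
step 0: pivot -13 → sign −
step 1: pivot 1 → sign +
step 2: pivot -3 → sign −
step 3: pivot -25/13 → sign −
step 4: pivot -3/25 → sign −
signature = (1, 4, 0)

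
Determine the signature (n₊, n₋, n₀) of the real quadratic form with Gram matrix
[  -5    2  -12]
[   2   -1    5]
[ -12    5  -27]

Answer: (1, 2, 0)

Derivation:
step 0: pivot -5 → sign −
step 1: pivot -1/5 → sign −
step 2: pivot 2 → sign +
signature = (1, 2, 0)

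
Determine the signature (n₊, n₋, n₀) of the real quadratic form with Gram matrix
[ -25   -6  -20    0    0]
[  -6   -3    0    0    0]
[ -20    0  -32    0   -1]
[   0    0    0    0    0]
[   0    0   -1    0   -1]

Answer: (0, 4, 1)

Derivation:
step 0: pivot -25 → sign −
step 1: pivot -39/25 → sign −
step 2: pivot -16/13 → sign −
step 3: pivot -3/16 → sign −
step 4: row/col 4 already zero → sign 0
signature = (0, 4, 1)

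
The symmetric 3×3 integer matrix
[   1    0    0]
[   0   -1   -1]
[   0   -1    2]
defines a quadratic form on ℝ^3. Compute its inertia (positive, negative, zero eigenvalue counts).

step 0: pivot 1 → sign +
step 1: pivot -1 → sign −
step 2: pivot 3 → sign +
signature = (2, 1, 0)

Answer: (2, 1, 0)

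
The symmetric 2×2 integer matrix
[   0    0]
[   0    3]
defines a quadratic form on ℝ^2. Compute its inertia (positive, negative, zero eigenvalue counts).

Answer: (1, 0, 1)

Derivation:
step 0: pivot 3 → sign +
step 1: row/col 1 already zero → sign 0
signature = (1, 0, 1)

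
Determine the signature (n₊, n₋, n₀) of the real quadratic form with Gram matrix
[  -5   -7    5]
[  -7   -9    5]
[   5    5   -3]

step 0: pivot -5 → sign −
step 1: pivot 4/5 → sign +
step 2: pivot -3 → sign −
signature = (1, 2, 0)

Answer: (1, 2, 0)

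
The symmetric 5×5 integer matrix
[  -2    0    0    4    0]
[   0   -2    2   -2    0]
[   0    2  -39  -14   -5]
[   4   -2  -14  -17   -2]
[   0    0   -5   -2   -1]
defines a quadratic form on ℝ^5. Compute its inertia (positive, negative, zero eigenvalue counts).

Answer: (0, 4, 1)

Derivation:
step 0: pivot -2 → sign −
step 1: pivot -2 → sign −
step 2: pivot -37 → sign −
step 3: pivot -3/37 → sign −
step 4: row/col 4 already zero → sign 0
signature = (0, 4, 1)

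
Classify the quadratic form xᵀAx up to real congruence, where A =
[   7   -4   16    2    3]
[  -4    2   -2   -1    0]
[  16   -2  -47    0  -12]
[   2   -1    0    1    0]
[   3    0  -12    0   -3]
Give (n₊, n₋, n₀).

step 0: pivot 7 → sign +
step 1: pivot -2/7 → sign −
step 2: pivot 95 → sign +
step 3: pivot 93/190 → sign +
step 4: pivot -6/31 → sign −
signature = (3, 2, 0)

Answer: (3, 2, 0)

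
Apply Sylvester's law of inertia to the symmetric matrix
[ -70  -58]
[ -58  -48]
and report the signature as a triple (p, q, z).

Answer: (1, 1, 0)

Derivation:
step 0: pivot -70 → sign −
step 1: pivot 2/35 → sign +
signature = (1, 1, 0)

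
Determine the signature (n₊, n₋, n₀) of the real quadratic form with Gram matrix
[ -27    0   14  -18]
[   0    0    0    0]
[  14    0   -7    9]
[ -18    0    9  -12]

Answer: (1, 2, 1)

Derivation:
step 0: pivot -27 → sign −
step 1: pivot 7/27 → sign +
step 2: pivot -3/7 → sign −
step 3: row/col 3 already zero → sign 0
signature = (1, 2, 1)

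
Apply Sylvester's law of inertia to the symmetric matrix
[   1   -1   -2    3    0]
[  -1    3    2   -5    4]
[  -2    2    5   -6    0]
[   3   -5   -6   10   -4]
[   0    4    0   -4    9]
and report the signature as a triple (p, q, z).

step 0: pivot 1 → sign +
step 1: pivot 2 → sign +
step 2: pivot 1 → sign +
step 3: pivot -1 → sign −
step 4: pivot 1 → sign +
signature = (4, 1, 0)

Answer: (4, 1, 0)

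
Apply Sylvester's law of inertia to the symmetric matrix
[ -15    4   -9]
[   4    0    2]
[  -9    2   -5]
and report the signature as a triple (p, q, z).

step 0: pivot -15 → sign −
step 1: pivot 16/15 → sign +
step 2: pivot 1/4 → sign +
signature = (2, 1, 0)

Answer: (2, 1, 0)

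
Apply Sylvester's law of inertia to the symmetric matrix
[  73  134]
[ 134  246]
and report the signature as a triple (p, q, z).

step 0: pivot 73 → sign +
step 1: pivot 2/73 → sign +
signature = (2, 0, 0)

Answer: (2, 0, 0)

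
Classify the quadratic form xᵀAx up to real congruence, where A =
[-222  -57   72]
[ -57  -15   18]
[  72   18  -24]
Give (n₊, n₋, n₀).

Answer: (0, 2, 1)

Derivation:
step 0: pivot -222 → sign −
step 1: pivot -27/74 → sign −
step 2: row/col 2 already zero → sign 0
signature = (0, 2, 1)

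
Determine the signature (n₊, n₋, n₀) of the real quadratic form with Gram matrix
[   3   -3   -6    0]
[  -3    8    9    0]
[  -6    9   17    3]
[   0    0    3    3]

step 0: pivot 3 → sign +
step 1: pivot 5 → sign +
step 2: pivot 16/5 → sign +
step 3: pivot 3/16 → sign +
signature = (4, 0, 0)

Answer: (4, 0, 0)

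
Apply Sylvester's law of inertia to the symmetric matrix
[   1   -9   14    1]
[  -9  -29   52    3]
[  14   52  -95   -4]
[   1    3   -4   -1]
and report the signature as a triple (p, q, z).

Answer: (1, 3, 0)

Derivation:
step 0: pivot 1 → sign +
step 1: pivot -110 → sign −
step 2: pivot -163/55 → sign −
step 3: pivot -2/163 → sign −
signature = (1, 3, 0)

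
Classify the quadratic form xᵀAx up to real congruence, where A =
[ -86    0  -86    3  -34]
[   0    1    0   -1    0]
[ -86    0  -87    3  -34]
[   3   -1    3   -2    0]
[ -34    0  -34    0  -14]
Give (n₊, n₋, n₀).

Answer: (1, 4, 0)

Derivation:
step 0: pivot -86 → sign −
step 1: pivot 1 → sign +
step 2: pivot -1 → sign −
step 3: pivot -249/86 → sign −
step 4: pivot -6/83 → sign −
signature = (1, 4, 0)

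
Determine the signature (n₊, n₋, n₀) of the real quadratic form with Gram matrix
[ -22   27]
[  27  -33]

Answer: (1, 1, 0)

Derivation:
step 0: pivot -22 → sign −
step 1: pivot 3/22 → sign +
signature = (1, 1, 0)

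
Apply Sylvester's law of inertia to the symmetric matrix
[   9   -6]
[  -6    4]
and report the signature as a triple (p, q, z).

Answer: (1, 0, 1)

Derivation:
step 0: pivot 9 → sign +
step 1: row/col 1 already zero → sign 0
signature = (1, 0, 1)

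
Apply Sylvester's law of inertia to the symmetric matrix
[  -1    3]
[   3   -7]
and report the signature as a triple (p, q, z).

step 0: pivot -1 → sign −
step 1: pivot 2 → sign +
signature = (1, 1, 0)

Answer: (1, 1, 0)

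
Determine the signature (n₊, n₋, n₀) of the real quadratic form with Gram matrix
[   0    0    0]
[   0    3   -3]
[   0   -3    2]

Answer: (1, 1, 1)

Derivation:
step 0: pivot 3 → sign +
step 1: pivot -1 → sign −
step 2: row/col 2 already zero → sign 0
signature = (1, 1, 1)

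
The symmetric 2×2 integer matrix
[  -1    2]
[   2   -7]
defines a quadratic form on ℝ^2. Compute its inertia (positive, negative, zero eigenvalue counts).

step 0: pivot -1 → sign −
step 1: pivot -3 → sign −
signature = (0, 2, 0)

Answer: (0, 2, 0)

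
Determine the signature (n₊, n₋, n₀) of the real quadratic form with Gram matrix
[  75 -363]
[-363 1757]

step 0: pivot 75 → sign +
step 1: pivot 2/25 → sign +
signature = (2, 0, 0)

Answer: (2, 0, 0)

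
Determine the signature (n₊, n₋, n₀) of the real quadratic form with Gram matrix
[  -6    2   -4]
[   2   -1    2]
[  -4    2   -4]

Answer: (0, 2, 1)

Derivation:
step 0: pivot -6 → sign −
step 1: pivot -1/3 → sign −
step 2: row/col 2 already zero → sign 0
signature = (0, 2, 1)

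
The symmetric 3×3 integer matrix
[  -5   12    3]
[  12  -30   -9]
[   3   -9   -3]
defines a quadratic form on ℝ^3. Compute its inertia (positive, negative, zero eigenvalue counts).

Answer: (1, 2, 0)

Derivation:
step 0: pivot -5 → sign −
step 1: pivot -6/5 → sign −
step 2: pivot 3/2 → sign +
signature = (1, 2, 0)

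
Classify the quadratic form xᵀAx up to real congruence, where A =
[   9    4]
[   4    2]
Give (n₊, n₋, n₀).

step 0: pivot 9 → sign +
step 1: pivot 2/9 → sign +
signature = (2, 0, 0)

Answer: (2, 0, 0)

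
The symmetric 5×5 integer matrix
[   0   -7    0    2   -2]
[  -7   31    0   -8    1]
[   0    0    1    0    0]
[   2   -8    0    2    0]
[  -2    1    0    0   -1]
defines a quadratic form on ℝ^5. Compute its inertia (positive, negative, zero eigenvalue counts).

Answer: (3, 2, 0)

Derivation:
step 0: pivot 31 → sign +
step 1: pivot -49/31 → sign −
step 2: pivot 1 → sign +
step 3: pivot -2/49 → sign −
step 4: pivot 1 → sign +
signature = (3, 2, 0)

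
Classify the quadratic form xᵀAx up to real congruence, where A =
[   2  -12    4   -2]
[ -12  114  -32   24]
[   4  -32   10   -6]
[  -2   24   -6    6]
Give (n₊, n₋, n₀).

step 0: pivot 2 → sign +
step 1: pivot 42 → sign +
step 2: pivot 10/21 → sign +
step 3: pivot 2/5 → sign +
signature = (4, 0, 0)

Answer: (4, 0, 0)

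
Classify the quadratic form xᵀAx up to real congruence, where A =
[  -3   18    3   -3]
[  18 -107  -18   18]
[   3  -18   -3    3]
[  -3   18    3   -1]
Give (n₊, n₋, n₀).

step 0: pivot -3 → sign −
step 1: pivot 1 → sign +
step 2: pivot 2 → sign +
step 3: row/col 3 already zero → sign 0
signature = (2, 1, 1)

Answer: (2, 1, 1)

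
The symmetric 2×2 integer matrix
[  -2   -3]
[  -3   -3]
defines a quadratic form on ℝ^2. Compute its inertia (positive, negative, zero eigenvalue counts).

Answer: (1, 1, 0)

Derivation:
step 0: pivot -2 → sign −
step 1: pivot 3/2 → sign +
signature = (1, 1, 0)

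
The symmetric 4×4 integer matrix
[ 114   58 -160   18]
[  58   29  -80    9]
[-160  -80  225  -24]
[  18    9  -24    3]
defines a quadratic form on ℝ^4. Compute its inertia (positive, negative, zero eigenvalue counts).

step 0: pivot 114 → sign +
step 1: pivot -29/57 → sign −
step 2: pivot 125/29 → sign +
step 3: pivot 6/125 → sign +
signature = (3, 1, 0)

Answer: (3, 1, 0)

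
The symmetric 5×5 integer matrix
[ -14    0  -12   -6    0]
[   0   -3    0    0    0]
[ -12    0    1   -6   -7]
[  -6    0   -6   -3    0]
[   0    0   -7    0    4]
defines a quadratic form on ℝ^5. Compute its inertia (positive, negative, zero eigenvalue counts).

Answer: (2, 3, 0)

Derivation:
step 0: pivot -14 → sign −
step 1: pivot -3 → sign −
step 2: pivot 79/7 → sign +
step 3: pivot -39/79 → sign −
step 4: pivot 3/13 → sign +
signature = (2, 3, 0)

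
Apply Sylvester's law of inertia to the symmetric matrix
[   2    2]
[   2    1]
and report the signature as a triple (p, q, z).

step 0: pivot 2 → sign +
step 1: pivot -1 → sign −
signature = (1, 1, 0)

Answer: (1, 1, 0)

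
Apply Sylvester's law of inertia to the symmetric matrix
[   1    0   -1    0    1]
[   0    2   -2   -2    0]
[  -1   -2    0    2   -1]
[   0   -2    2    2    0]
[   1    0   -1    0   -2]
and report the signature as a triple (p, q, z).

Answer: (2, 2, 1)

Derivation:
step 0: pivot 1 → sign +
step 1: pivot 2 → sign +
step 2: pivot -3 → sign −
step 3: pivot -3 → sign −
step 4: row/col 4 already zero → sign 0
signature = (2, 2, 1)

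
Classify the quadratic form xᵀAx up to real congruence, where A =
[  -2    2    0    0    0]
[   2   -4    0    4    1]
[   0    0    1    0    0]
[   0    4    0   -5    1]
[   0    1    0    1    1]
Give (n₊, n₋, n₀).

step 0: pivot -2 → sign −
step 1: pivot -2 → sign −
step 2: pivot 1 → sign +
step 3: pivot 3 → sign +
step 4: pivot -3/2 → sign −
signature = (2, 3, 0)

Answer: (2, 3, 0)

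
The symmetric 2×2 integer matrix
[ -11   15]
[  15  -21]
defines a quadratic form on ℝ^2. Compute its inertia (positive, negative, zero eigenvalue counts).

Answer: (0, 2, 0)

Derivation:
step 0: pivot -11 → sign −
step 1: pivot -6/11 → sign −
signature = (0, 2, 0)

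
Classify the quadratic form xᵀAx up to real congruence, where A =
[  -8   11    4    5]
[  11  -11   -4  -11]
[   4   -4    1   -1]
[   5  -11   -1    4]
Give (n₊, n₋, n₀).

step 0: pivot -8 → sign −
step 1: pivot 33/8 → sign +
step 2: pivot 27/11 → sign +
step 3: pivot -2/3 → sign −
signature = (2, 2, 0)

Answer: (2, 2, 0)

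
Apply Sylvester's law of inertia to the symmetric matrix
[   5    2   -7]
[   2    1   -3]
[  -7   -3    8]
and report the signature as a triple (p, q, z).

step 0: pivot 5 → sign +
step 1: pivot 1/5 → sign +
step 2: pivot -2 → sign −
signature = (2, 1, 0)

Answer: (2, 1, 0)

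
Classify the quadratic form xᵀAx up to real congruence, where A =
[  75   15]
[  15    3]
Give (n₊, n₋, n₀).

Answer: (1, 0, 1)

Derivation:
step 0: pivot 75 → sign +
step 1: row/col 1 already zero → sign 0
signature = (1, 0, 1)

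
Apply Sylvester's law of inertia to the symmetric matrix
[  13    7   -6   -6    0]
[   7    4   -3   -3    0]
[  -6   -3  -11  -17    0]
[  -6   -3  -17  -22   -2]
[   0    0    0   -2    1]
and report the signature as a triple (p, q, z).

step 0: pivot 13 → sign +
step 1: pivot 3/13 → sign +
step 2: pivot -14 → sign −
step 3: pivot 25/7 → sign +
step 4: pivot -3/25 → sign −
signature = (3, 2, 0)

Answer: (3, 2, 0)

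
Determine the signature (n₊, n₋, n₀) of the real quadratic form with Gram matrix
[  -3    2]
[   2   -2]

Answer: (0, 2, 0)

Derivation:
step 0: pivot -3 → sign −
step 1: pivot -2/3 → sign −
signature = (0, 2, 0)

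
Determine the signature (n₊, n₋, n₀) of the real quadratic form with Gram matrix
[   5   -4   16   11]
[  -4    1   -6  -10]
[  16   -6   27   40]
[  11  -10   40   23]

step 0: pivot 5 → sign +
step 1: pivot -11/5 → sign −
step 2: pivot -35/11 → sign −
step 3: pivot -6/35 → sign −
signature = (1, 3, 0)

Answer: (1, 3, 0)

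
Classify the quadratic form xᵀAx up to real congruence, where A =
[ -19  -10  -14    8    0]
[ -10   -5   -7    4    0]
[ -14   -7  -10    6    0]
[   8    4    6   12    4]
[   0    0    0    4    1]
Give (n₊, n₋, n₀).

step 0: pivot -19 → sign −
step 1: pivot 5/19 → sign +
step 2: pivot -1/5 → sign −
step 3: pivot 16 → sign +
step 4: row/col 4 already zero → sign 0
signature = (2, 2, 1)

Answer: (2, 2, 1)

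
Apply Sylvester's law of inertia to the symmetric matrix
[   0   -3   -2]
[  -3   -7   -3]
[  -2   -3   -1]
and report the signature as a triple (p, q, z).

Answer: (1, 2, 0)

Derivation:
step 0: pivot -7 → sign −
step 1: pivot 9/7 → sign +
step 2: pivot -1/9 → sign −
signature = (1, 2, 0)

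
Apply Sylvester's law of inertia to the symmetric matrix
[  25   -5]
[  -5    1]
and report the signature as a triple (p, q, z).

step 0: pivot 25 → sign +
step 1: row/col 1 already zero → sign 0
signature = (1, 0, 1)

Answer: (1, 0, 1)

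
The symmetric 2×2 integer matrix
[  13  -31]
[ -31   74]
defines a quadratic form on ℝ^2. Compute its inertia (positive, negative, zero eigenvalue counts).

Answer: (2, 0, 0)

Derivation:
step 0: pivot 13 → sign +
step 1: pivot 1/13 → sign +
signature = (2, 0, 0)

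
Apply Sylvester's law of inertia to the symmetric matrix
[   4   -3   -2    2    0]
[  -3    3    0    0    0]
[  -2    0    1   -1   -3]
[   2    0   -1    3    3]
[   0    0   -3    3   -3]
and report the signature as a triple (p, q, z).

Answer: (3, 1, 1)

Derivation:
step 0: pivot 4 → sign +
step 1: pivot 3/4 → sign +
step 2: pivot -3 → sign −
step 3: pivot 2 → sign +
step 4: row/col 4 already zero → sign 0
signature = (3, 1, 1)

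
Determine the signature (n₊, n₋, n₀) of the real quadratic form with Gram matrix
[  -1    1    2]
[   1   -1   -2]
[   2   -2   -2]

Answer: (1, 1, 1)

Derivation:
step 0: pivot -1 → sign −
step 1: pivot 2 → sign +
step 2: row/col 2 already zero → sign 0
signature = (1, 1, 1)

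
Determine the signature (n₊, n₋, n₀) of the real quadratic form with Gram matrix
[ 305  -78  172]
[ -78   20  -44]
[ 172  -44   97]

step 0: pivot 305 → sign +
step 1: pivot 16/305 → sign +
step 2: row/col 2 already zero → sign 0
signature = (2, 0, 1)

Answer: (2, 0, 1)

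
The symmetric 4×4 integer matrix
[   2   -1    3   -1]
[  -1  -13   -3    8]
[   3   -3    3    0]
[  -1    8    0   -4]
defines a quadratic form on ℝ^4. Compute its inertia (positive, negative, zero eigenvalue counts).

step 0: pivot 2 → sign +
step 1: pivot -27/2 → sign −
step 2: pivot -4/3 → sign −
step 3: row/col 3 already zero → sign 0
signature = (1, 2, 1)

Answer: (1, 2, 1)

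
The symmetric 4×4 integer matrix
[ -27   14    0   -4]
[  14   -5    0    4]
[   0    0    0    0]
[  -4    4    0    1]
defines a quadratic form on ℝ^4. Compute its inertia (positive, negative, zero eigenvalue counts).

Answer: (1, 2, 1)

Derivation:
step 0: pivot -27 → sign −
step 1: pivot 61/27 → sign +
step 2: pivot -3/61 → sign −
step 3: row/col 3 already zero → sign 0
signature = (1, 2, 1)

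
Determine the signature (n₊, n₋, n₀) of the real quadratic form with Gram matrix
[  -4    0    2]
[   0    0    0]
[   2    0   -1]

step 0: pivot -4 → sign −
step 1: row/col 1 already zero → sign 0
step 2: row/col 2 already zero → sign 0
signature = (0, 1, 2)

Answer: (0, 1, 2)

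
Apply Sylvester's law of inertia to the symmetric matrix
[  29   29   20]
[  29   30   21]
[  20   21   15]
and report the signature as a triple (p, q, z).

Answer: (3, 0, 0)

Derivation:
step 0: pivot 29 → sign +
step 1: pivot 1 → sign +
step 2: pivot 6/29 → sign +
signature = (3, 0, 0)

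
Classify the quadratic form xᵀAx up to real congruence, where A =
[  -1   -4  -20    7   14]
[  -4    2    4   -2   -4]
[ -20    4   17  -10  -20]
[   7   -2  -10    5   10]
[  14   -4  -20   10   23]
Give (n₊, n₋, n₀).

step 0: pivot -1 → sign −
step 1: pivot 18 → sign +
step 2: pivot 25 → sign +
step 3: pivot 3 → sign +
step 4: row/col 4 already zero → sign 0
signature = (3, 1, 1)

Answer: (3, 1, 1)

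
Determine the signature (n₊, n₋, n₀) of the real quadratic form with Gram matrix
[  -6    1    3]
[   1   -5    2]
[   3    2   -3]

step 0: pivot -6 → sign −
step 1: pivot -29/6 → sign −
step 2: pivot -6/29 → sign −
signature = (0, 3, 0)

Answer: (0, 3, 0)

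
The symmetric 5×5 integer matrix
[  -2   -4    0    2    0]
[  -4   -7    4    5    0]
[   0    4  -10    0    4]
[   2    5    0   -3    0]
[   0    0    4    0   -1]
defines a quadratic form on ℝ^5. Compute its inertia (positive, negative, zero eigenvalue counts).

step 0: pivot -2 → sign −
step 1: pivot 1 → sign +
step 2: pivot -26 → sign −
step 3: pivot -18/13 → sign −
step 4: pivot -1/9 → sign −
signature = (1, 4, 0)

Answer: (1, 4, 0)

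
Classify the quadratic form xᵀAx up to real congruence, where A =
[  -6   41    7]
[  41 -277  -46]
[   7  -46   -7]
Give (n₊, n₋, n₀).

Answer: (2, 1, 0)

Derivation:
step 0: pivot -6 → sign −
step 1: pivot 19/6 → sign +
step 2: pivot 2/19 → sign +
signature = (2, 1, 0)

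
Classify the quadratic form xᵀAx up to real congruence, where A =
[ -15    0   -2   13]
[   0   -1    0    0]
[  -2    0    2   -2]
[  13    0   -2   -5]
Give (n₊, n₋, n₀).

Answer: (2, 2, 0)

Derivation:
step 0: pivot -15 → sign −
step 1: pivot -1 → sign −
step 2: pivot 34/15 → sign +
step 3: pivot 2/17 → sign +
signature = (2, 2, 0)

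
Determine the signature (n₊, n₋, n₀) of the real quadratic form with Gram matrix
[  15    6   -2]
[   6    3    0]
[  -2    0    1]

step 0: pivot 15 → sign +
step 1: pivot 3/5 → sign +
step 2: pivot -1/3 → sign −
signature = (2, 1, 0)

Answer: (2, 1, 0)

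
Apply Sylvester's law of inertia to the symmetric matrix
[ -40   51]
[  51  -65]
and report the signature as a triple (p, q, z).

Answer: (1, 1, 0)

Derivation:
step 0: pivot -40 → sign −
step 1: pivot 1/40 → sign +
signature = (1, 1, 0)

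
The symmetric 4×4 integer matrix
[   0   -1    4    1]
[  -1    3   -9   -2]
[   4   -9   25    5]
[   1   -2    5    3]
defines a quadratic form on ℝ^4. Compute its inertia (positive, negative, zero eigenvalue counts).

Answer: (3, 1, 0)

Derivation:
step 0: pivot 3 → sign +
step 1: pivot -1/3 → sign −
step 2: pivot 1 → sign +
step 3: pivot 2 → sign +
signature = (3, 1, 0)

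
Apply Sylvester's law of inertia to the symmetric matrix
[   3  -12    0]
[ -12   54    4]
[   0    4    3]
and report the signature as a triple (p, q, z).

step 0: pivot 3 → sign +
step 1: pivot 6 → sign +
step 2: pivot 1/3 → sign +
signature = (3, 0, 0)

Answer: (3, 0, 0)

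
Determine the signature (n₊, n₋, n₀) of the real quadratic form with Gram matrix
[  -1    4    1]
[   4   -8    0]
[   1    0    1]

Answer: (1, 1, 1)

Derivation:
step 0: pivot -1 → sign −
step 1: pivot 8 → sign +
step 2: row/col 2 already zero → sign 0
signature = (1, 1, 1)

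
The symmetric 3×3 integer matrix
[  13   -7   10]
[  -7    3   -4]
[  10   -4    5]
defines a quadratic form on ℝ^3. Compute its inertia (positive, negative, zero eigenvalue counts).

Answer: (1, 2, 0)

Derivation:
step 0: pivot 13 → sign +
step 1: pivot -10/13 → sign −
step 2: pivot -1/5 → sign −
signature = (1, 2, 0)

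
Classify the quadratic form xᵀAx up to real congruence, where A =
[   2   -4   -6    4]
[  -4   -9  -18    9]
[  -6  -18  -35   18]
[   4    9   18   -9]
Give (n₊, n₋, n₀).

Answer: (1, 2, 1)

Derivation:
step 0: pivot 2 → sign +
step 1: pivot -17 → sign −
step 2: pivot -1/17 → sign −
step 3: row/col 3 already zero → sign 0
signature = (1, 2, 1)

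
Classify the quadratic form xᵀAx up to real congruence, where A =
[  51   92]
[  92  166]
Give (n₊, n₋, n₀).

step 0: pivot 51 → sign +
step 1: pivot 2/51 → sign +
signature = (2, 0, 0)

Answer: (2, 0, 0)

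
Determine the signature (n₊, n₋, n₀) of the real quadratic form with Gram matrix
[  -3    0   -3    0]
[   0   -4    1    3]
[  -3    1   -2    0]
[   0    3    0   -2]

step 0: pivot -3 → sign −
step 1: pivot -4 → sign −
step 2: pivot 5/4 → sign +
step 3: pivot -1/5 → sign −
signature = (1, 3, 0)

Answer: (1, 3, 0)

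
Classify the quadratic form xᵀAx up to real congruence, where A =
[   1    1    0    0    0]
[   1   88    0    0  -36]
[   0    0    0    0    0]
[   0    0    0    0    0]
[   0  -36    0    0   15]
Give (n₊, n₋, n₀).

step 0: pivot 1 → sign +
step 1: pivot 87 → sign +
step 2: pivot 3/29 → sign +
step 3: row/col 3 already zero → sign 0
step 4: row/col 4 already zero → sign 0
signature = (3, 0, 2)

Answer: (3, 0, 2)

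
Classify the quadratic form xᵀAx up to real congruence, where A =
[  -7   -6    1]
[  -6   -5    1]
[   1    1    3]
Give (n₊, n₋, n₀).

Answer: (2, 1, 0)

Derivation:
step 0: pivot -7 → sign −
step 1: pivot 1/7 → sign +
step 2: pivot 3 → sign +
signature = (2, 1, 0)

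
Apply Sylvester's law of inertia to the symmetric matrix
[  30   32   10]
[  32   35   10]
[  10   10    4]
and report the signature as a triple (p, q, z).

step 0: pivot 30 → sign +
step 1: pivot 13/15 → sign +
step 2: pivot 2/13 → sign +
signature = (3, 0, 0)

Answer: (3, 0, 0)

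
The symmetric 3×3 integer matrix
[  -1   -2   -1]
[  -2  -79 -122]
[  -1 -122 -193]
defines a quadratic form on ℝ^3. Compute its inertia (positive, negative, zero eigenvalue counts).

Answer: (0, 2, 1)

Derivation:
step 0: pivot -1 → sign −
step 1: pivot -75 → sign −
step 2: row/col 2 already zero → sign 0
signature = (0, 2, 1)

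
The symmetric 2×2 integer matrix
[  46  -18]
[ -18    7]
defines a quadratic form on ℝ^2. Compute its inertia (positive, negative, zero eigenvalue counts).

step 0: pivot 46 → sign +
step 1: pivot -1/23 → sign −
signature = (1, 1, 0)

Answer: (1, 1, 0)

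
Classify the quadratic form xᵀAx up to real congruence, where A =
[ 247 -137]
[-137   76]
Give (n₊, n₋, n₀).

Answer: (2, 0, 0)

Derivation:
step 0: pivot 247 → sign +
step 1: pivot 3/247 → sign +
signature = (2, 0, 0)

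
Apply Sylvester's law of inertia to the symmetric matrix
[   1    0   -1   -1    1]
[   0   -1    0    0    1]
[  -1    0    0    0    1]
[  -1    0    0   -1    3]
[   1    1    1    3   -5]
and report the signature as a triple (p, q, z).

Answer: (2, 3, 0)

Derivation:
step 0: pivot 1 → sign +
step 1: pivot -1 → sign −
step 2: pivot -1 → sign −
step 3: pivot -1 → sign −
step 4: pivot 3 → sign +
signature = (2, 3, 0)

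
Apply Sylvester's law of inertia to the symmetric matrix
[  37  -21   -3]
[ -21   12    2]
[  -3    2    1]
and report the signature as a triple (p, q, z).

Answer: (2, 1, 0)

Derivation:
step 0: pivot 37 → sign +
step 1: pivot 3/37 → sign +
step 2: pivot -1/3 → sign −
signature = (2, 1, 0)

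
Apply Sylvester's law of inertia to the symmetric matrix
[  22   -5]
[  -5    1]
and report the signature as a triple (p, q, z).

Answer: (1, 1, 0)

Derivation:
step 0: pivot 22 → sign +
step 1: pivot -3/22 → sign −
signature = (1, 1, 0)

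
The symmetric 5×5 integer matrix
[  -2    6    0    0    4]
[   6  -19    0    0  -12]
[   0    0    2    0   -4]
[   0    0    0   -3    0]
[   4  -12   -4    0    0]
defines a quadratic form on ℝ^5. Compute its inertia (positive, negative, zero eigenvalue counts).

step 0: pivot -2 → sign −
step 1: pivot -1 → sign −
step 2: pivot 2 → sign +
step 3: pivot -3 → sign −
step 4: row/col 4 already zero → sign 0
signature = (1, 3, 1)

Answer: (1, 3, 1)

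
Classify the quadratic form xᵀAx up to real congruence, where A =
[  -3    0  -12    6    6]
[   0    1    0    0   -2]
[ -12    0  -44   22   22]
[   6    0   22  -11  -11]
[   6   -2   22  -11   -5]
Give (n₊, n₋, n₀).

step 0: pivot -3 → sign −
step 1: pivot 1 → sign +
step 2: pivot 4 → sign +
step 3: pivot 2 → sign +
step 4: row/col 4 already zero → sign 0
signature = (3, 1, 1)

Answer: (3, 1, 1)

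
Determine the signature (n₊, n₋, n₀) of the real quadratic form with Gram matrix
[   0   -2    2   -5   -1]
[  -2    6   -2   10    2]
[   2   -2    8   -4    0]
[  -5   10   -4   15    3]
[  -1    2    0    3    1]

Answer: (4, 1, 0)

Derivation:
step 0: pivot 6 → sign +
step 1: pivot -2/3 → sign −
step 2: pivot 10 → sign +
step 3: pivot 9/10 → sign +
step 4: pivot 2/9 → sign +
signature = (4, 1, 0)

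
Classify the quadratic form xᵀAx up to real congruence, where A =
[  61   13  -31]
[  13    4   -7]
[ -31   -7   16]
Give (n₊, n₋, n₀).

step 0: pivot 61 → sign +
step 1: pivot 75/61 → sign +
step 2: pivot 3/25 → sign +
signature = (3, 0, 0)

Answer: (3, 0, 0)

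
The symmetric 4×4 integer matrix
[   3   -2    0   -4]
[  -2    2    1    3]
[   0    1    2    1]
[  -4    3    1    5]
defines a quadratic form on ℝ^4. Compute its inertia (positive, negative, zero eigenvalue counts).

step 0: pivot 3 → sign +
step 1: pivot 2/3 → sign +
step 2: pivot 1/2 → sign +
step 3: pivot -1 → sign −
signature = (3, 1, 0)

Answer: (3, 1, 0)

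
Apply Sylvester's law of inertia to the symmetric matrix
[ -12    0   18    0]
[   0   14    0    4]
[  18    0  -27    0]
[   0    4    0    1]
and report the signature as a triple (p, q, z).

step 0: pivot -12 → sign −
step 1: pivot 14 → sign +
step 2: pivot -1/7 → sign −
step 3: row/col 3 already zero → sign 0
signature = (1, 2, 1)

Answer: (1, 2, 1)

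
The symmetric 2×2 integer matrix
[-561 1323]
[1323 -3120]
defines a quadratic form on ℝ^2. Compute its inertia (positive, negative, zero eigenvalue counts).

step 0: pivot -561 → sign −
step 1: pivot 3/187 → sign +
signature = (1, 1, 0)

Answer: (1, 1, 0)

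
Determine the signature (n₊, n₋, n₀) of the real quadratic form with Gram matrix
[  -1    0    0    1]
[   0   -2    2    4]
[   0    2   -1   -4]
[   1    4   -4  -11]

step 0: pivot -1 → sign −
step 1: pivot -2 → sign −
step 2: pivot 1 → sign +
step 3: pivot -2 → sign −
signature = (1, 3, 0)

Answer: (1, 3, 0)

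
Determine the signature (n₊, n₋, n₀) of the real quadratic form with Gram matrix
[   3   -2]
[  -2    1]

Answer: (1, 1, 0)

Derivation:
step 0: pivot 3 → sign +
step 1: pivot -1/3 → sign −
signature = (1, 1, 0)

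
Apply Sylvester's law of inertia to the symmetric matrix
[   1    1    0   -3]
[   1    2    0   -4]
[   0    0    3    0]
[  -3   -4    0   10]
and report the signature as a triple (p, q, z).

step 0: pivot 1 → sign +
step 1: pivot 1 → sign +
step 2: pivot 3 → sign +
step 3: row/col 3 already zero → sign 0
signature = (3, 0, 1)

Answer: (3, 0, 1)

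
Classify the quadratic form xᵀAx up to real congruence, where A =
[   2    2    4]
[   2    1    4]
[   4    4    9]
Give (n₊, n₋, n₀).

step 0: pivot 2 → sign +
step 1: pivot -1 → sign −
step 2: pivot 1 → sign +
signature = (2, 1, 0)

Answer: (2, 1, 0)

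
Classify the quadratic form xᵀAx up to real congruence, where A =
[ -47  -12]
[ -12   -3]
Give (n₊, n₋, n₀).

step 0: pivot -47 → sign −
step 1: pivot 3/47 → sign +
signature = (1, 1, 0)

Answer: (1, 1, 0)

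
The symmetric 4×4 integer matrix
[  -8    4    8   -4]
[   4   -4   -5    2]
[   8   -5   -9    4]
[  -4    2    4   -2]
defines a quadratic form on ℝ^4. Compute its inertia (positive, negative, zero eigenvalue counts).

Answer: (0, 3, 1)

Derivation:
step 0: pivot -8 → sign −
step 1: pivot -2 → sign −
step 2: pivot -1/2 → sign −
step 3: row/col 3 already zero → sign 0
signature = (0, 3, 1)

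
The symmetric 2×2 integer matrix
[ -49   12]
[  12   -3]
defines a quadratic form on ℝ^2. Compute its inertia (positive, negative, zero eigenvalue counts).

Answer: (0, 2, 0)

Derivation:
step 0: pivot -49 → sign −
step 1: pivot -3/49 → sign −
signature = (0, 2, 0)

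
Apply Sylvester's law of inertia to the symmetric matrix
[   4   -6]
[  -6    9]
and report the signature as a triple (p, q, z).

step 0: pivot 4 → sign +
step 1: row/col 1 already zero → sign 0
signature = (1, 0, 1)

Answer: (1, 0, 1)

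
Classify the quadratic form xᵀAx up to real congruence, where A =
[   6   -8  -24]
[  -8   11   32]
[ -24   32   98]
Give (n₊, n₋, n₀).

step 0: pivot 6 → sign +
step 1: pivot 1/3 → sign +
step 2: pivot 2 → sign +
signature = (3, 0, 0)

Answer: (3, 0, 0)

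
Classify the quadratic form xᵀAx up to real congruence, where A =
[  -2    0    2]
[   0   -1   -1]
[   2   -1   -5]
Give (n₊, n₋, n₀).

step 0: pivot -2 → sign −
step 1: pivot -1 → sign −
step 2: pivot -2 → sign −
signature = (0, 3, 0)

Answer: (0, 3, 0)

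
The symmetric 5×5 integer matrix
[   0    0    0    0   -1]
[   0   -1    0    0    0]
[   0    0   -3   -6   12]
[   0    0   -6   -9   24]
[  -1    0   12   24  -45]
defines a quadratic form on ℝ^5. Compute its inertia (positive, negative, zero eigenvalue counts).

step 0: pivot -1 → sign −
step 1: pivot -3 → sign −
step 2: pivot 3 → sign +
step 3: pivot 3 → sign +
step 4: pivot -1/3 → sign −
signature = (2, 3, 0)

Answer: (2, 3, 0)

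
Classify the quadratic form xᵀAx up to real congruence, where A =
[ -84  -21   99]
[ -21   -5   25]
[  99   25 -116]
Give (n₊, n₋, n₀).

Answer: (2, 1, 0)

Derivation:
step 0: pivot -84 → sign −
step 1: pivot 1/4 → sign +
step 2: pivot 3/7 → sign +
signature = (2, 1, 0)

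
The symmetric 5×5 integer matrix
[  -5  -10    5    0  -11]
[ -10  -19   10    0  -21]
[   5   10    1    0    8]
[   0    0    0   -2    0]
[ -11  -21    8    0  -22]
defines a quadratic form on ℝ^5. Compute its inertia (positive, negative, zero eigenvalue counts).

Answer: (2, 3, 0)

Derivation:
step 0: pivot -5 → sign −
step 1: pivot 1 → sign +
step 2: pivot 6 → sign +
step 3: pivot -2 → sign −
step 4: pivot -3/10 → sign −
signature = (2, 3, 0)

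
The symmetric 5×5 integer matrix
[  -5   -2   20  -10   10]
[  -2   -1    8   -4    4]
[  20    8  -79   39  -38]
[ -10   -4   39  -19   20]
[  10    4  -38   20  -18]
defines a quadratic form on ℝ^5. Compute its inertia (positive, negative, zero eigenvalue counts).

Answer: (2, 3, 0)

Derivation:
step 0: pivot -5 → sign −
step 1: pivot -1/5 → sign −
step 2: pivot 1 → sign +
step 3: pivot -2 → sign −
step 4: pivot 2 → sign +
signature = (2, 3, 0)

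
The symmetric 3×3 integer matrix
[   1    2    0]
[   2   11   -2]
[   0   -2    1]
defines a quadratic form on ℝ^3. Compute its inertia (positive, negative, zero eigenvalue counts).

Answer: (3, 0, 0)

Derivation:
step 0: pivot 1 → sign +
step 1: pivot 7 → sign +
step 2: pivot 3/7 → sign +
signature = (3, 0, 0)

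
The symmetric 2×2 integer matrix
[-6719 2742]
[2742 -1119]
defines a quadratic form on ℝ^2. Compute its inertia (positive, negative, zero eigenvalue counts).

Answer: (1, 1, 0)

Derivation:
step 0: pivot -6719 → sign −
step 1: pivot 3/6719 → sign +
signature = (1, 1, 0)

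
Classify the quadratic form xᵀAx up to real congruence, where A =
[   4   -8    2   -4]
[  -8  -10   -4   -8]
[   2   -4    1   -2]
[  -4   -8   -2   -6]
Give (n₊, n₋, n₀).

step 0: pivot 4 → sign +
step 1: pivot -26 → sign −
step 2: pivot -2/13 → sign −
step 3: row/col 3 already zero → sign 0
signature = (1, 2, 1)

Answer: (1, 2, 1)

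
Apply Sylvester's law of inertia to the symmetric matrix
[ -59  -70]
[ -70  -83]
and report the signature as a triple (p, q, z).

step 0: pivot -59 → sign −
step 1: pivot 3/59 → sign +
signature = (1, 1, 0)

Answer: (1, 1, 0)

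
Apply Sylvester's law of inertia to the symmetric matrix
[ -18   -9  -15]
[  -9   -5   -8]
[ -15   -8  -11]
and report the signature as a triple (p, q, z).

Answer: (1, 2, 0)

Derivation:
step 0: pivot -18 → sign −
step 1: pivot -1/2 → sign −
step 2: pivot 2 → sign +
signature = (1, 2, 0)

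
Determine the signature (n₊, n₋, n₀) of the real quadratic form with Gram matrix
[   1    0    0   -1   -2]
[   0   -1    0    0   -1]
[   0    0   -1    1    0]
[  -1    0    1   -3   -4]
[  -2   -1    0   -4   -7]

Answer: (2, 3, 0)

Derivation:
step 0: pivot 1 → sign +
step 1: pivot -1 → sign −
step 2: pivot -1 → sign −
step 3: pivot -3 → sign −
step 4: pivot 2 → sign +
signature = (2, 3, 0)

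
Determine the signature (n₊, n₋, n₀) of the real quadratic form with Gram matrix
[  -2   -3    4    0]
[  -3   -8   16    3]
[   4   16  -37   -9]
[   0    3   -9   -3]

step 0: pivot -2 → sign −
step 1: pivot -7/2 → sign −
step 2: pivot -3/7 → sign −
step 3: row/col 3 already zero → sign 0
signature = (0, 3, 1)

Answer: (0, 3, 1)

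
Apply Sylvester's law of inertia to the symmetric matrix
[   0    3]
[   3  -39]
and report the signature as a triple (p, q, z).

Answer: (1, 1, 0)

Derivation:
step 0: pivot -39 → sign −
step 1: pivot 3/13 → sign +
signature = (1, 1, 0)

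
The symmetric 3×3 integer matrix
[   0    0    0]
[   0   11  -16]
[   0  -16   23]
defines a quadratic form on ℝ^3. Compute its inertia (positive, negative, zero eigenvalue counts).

step 0: pivot 11 → sign +
step 1: pivot -3/11 → sign −
step 2: row/col 2 already zero → sign 0
signature = (1, 1, 1)

Answer: (1, 1, 1)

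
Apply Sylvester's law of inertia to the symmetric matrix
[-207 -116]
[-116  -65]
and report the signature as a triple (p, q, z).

step 0: pivot -207 → sign −
step 1: pivot 1/207 → sign +
signature = (1, 1, 0)

Answer: (1, 1, 0)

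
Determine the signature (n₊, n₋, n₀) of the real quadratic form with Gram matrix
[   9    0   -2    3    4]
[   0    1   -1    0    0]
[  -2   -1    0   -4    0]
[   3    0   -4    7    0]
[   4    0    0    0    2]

Answer: (3, 2, 0)

Derivation:
step 0: pivot 9 → sign +
step 1: pivot 1 → sign +
step 2: pivot -13/9 → sign −
step 3: pivot 178/13 → sign +
step 4: pivot -6/89 → sign −
signature = (3, 2, 0)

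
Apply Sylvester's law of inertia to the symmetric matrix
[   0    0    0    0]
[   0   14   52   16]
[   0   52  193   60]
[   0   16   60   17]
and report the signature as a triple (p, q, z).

step 0: pivot 14 → sign +
step 1: pivot -1/7 → sign −
step 2: pivot 1 → sign +
step 3: row/col 3 already zero → sign 0
signature = (2, 1, 1)

Answer: (2, 1, 1)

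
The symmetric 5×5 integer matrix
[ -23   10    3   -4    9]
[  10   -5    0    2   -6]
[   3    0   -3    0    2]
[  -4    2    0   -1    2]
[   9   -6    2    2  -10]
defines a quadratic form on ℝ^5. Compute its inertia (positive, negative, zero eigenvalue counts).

step 0: pivot -23 → sign −
step 1: pivot -15/23 → sign −
step 2: pivot -1/5 → sign −
step 3: pivot 1 → sign +
step 4: pivot -1 → sign −
signature = (1, 4, 0)

Answer: (1, 4, 0)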